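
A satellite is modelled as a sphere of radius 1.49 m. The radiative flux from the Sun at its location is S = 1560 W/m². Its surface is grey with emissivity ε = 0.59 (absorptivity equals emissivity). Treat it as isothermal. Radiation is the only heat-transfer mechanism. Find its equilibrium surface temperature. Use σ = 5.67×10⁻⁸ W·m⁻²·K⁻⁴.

T ≈ 288 K

At equilibrium, absorbed power = emitted power.
Absorbing cross-section = πr² = 6.975 m²; emitting surface = 4πr² = 27.90 m² (ratio 4).
εS·A_cross = εσ·A_surf·T⁴  ⇒  T⁴ = S/(4σ)   (ε cancels).
T⁴ = 1560/(4·5.67×10⁻⁸) = 6.878×10⁹ K⁴.
T = (6.878×10⁹)^(1/4).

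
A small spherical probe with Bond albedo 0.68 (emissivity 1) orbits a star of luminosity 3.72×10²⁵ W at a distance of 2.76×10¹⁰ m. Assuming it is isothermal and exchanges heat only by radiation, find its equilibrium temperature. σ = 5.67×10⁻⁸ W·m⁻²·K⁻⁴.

T ≈ 272 K

First find the stellar flux at distance d: S = L/(4πd²) = 3.72×10²⁵/(4π·(2.76×10¹⁰)²) = 3886 W/m².
For an isothermal sphere, absorbed (1−a)S·πr² = emitted σ·4πr²·T⁴, so T⁴ = (1−a)S/(4σ).
T⁴ = 0.320·3886/(4·5.67×10⁻⁸) = 5.483×10⁹ K⁴.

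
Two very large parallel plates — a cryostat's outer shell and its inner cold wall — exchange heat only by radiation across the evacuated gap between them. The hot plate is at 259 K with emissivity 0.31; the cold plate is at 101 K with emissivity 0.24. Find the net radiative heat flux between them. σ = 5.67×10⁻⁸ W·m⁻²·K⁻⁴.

For two infinite grey parallel plates, q = σ(T₁⁴ − T₂⁴)/(1/ε₁ + 1/ε₂ − 1).
T₁⁴ − T₂⁴ = 4.500×10⁹ − 1.041×10⁸ = 4.396×10⁹ K⁴.
1/ε₁ + 1/ε₂ − 1 = 3.226 + 4.167 − 1 = 6.392.
q = 5.67×10⁻⁸ × 4.396×10⁹ / 6.392.

q ≈ 39.0 W/m²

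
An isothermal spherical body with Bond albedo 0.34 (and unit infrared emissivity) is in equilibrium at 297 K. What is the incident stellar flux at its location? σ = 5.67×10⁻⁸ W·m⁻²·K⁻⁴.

(1−a)S·πr² = σ·4πr²·T⁴ ⇒ S = 4σT⁴/(1−a).
S = 4·5.67×10⁻⁸·7.781×10⁹/0.660.

S ≈ 2670 W/m²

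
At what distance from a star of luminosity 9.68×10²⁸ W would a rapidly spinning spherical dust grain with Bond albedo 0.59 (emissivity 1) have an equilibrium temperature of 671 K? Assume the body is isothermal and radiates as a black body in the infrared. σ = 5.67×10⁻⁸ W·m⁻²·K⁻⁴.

d ≈ 2.62×10¹¹ m

For an isothermal black-emitting sphere, (1−a)S·πr² = σ·4πr²·T⁴ ⇒ S = 4σT⁴/(1−a).
S = 4·5.67×10⁻⁸·(671)⁴/0.410 = 1.121×10⁵ W/m².
Flux falls as S = L/(4πd²), so d = √(L/(4πS)) = √(9.68×10²⁸/(4π·1.121×10⁵)).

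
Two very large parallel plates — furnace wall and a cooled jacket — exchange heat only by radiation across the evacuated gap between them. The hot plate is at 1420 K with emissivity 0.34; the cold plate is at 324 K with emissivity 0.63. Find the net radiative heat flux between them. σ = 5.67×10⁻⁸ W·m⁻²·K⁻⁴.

q ≈ 65200 W/m²

For two infinite grey parallel plates, q = σ(T₁⁴ − T₂⁴)/(1/ε₁ + 1/ε₂ − 1).
T₁⁴ − T₂⁴ = 4.066×10¹² − 1.102×10¹⁰ = 4.055×10¹² K⁴.
1/ε₁ + 1/ε₂ − 1 = 2.941 + 1.587 − 1 = 3.528.
q = 5.67×10⁻⁸ × 4.055×10¹² / 3.528.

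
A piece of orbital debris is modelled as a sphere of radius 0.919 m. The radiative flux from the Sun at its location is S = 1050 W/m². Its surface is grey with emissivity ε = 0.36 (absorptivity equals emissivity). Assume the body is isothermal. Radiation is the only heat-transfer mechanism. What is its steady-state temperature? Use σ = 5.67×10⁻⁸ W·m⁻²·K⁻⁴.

At equilibrium, absorbed power = emitted power.
Absorbing cross-section = πr² = 2.653 m²; emitting surface = 4πr² = 10.61 m² (ratio 4).
εS·A_cross = εσ·A_surf·T⁴  ⇒  T⁴ = S/(4σ)   (ε cancels).
T⁴ = 1050/(4·5.67×10⁻⁸) = 4.630×10⁹ K⁴.
T = (4.630×10⁹)^(1/4).

T ≈ 261 K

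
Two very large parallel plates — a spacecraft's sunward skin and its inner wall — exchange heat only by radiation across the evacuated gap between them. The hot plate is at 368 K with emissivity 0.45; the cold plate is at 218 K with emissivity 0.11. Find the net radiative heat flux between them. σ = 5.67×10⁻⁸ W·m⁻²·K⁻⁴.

For two infinite grey parallel plates, q = σ(T₁⁴ − T₂⁴)/(1/ε₁ + 1/ε₂ − 1).
T₁⁴ − T₂⁴ = 1.834×10¹⁰ − 2.259×10⁹ = 1.608×10¹⁰ K⁴.
1/ε₁ + 1/ε₂ − 1 = 2.222 + 9.091 − 1 = 10.31.
q = 5.67×10⁻⁸ × 1.608×10¹⁰ / 10.31.

q ≈ 88.4 W/m²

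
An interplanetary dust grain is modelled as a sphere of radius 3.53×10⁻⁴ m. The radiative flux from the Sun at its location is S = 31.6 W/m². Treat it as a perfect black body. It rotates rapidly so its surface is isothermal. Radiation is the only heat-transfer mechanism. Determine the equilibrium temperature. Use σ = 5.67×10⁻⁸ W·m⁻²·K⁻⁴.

T ≈ 109 K

At equilibrium, absorbed power = emitted power.
Absorbing cross-section = πr² = 3.915×10⁻⁷ m²; emitting surface = 4πr² = 1.566×10⁻⁶ m² (ratio 4).
S·A_cross = εσ·A_surf·T⁴  ⇒  T⁴ = S/(4σ).
T⁴ = 1.00·31.6/(4·5.67×10⁻⁸) = 1.393×10⁸ K⁴.
T = (1.393×10⁸)^(1/4).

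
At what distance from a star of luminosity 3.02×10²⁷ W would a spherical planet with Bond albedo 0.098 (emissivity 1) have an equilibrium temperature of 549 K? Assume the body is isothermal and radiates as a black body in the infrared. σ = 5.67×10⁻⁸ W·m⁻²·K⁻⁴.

d ≈ 1.03×10¹¹ m

For an isothermal black-emitting sphere, (1−a)S·πr² = σ·4πr²·T⁴ ⇒ S = 4σT⁴/(1−a).
S = 4·5.67×10⁻⁸·(549)⁴/0.902 = 22840 W/m².
Flux falls as S = L/(4πd²), so d = √(L/(4πS)) = √(3.02×10²⁷/(4π·22840)).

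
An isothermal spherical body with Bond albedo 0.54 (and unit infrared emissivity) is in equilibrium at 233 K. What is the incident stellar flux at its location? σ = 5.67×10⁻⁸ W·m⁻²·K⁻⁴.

(1−a)S·πr² = σ·4πr²·T⁴ ⇒ S = 4σT⁴/(1−a).
S = 4·5.67×10⁻⁸·2.947×10⁹/0.460.

S ≈ 1450 W/m²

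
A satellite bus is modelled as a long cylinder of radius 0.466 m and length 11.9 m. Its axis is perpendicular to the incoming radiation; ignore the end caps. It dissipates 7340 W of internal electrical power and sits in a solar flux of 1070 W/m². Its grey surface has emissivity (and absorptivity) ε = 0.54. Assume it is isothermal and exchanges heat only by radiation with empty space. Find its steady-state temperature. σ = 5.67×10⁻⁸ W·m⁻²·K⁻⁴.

At steady state, absorbed solar power + internal power = radiated power.
Absorbed: α·S·A_cross = 0.54·1070·11.09 = 6408 W (cross-section 2rL).
Total input = 6408 + 7340 = 13750 W.
Radiated: εσ·A_surf·T⁴ with A_surf = 2πrL = 34.84 m².
T⁴ = 13750/(0.54·5.67×10⁻⁸·34.84) = 1.289×10¹⁰ K⁴.

T ≈ 337 K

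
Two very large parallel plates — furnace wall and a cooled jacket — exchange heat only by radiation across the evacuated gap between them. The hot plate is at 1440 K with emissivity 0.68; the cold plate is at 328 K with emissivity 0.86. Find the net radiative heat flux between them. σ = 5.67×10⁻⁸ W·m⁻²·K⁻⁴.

For two infinite grey parallel plates, q = σ(T₁⁴ − T₂⁴)/(1/ε₁ + 1/ε₂ − 1).
T₁⁴ − T₂⁴ = 4.300×10¹² − 1.157×10¹⁰ = 4.288×10¹² K⁴.
1/ε₁ + 1/ε₂ − 1 = 1.471 + 1.163 − 1 = 1.633.
q = 5.67×10⁻⁸ × 4.288×10¹² / 1.633.

q ≈ 1.49×10⁵ W/m²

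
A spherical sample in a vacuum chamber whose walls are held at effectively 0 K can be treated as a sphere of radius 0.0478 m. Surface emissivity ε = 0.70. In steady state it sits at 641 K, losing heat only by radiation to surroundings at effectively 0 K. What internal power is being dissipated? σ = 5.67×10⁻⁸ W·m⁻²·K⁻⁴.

Steady state: P = εσA T⁴.
A = 4πr² = 0.02871 m²; T⁴ = (641)⁴ = 1.688×10¹¹ K⁴.
P = 0.70 × 5.67×10⁻⁸ × 0.02871 × 1.688×10¹¹.

P ≈ 192 W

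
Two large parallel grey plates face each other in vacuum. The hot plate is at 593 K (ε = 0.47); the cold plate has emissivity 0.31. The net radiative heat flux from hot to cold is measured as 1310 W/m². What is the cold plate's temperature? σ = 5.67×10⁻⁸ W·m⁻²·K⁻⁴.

q = σ(T₁⁴ − T₂⁴)/(1/ε₁ + 1/ε₂ − 1); denominator = 4.353.
T₂⁴ = T₁⁴ − q·(1/ε₁+1/ε₂−1)/σ = 1.237×10¹¹ − 1310·4.353/5.67×10⁻⁸
    = 2.307×10¹⁰ K⁴.

T₂ ≈ 390 K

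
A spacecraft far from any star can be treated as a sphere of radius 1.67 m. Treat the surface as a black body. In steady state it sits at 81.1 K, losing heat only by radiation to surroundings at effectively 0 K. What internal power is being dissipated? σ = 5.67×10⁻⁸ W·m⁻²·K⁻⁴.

Steady state: P = εσA T⁴.
A = 4πr² = 35.05 m²; T⁴ = (81.1)⁴ = 4.326×10⁷ K⁴.
P = 1.0 × 5.67×10⁻⁸ × 35.05 × 4.326×10⁷.

P ≈ 86.0 W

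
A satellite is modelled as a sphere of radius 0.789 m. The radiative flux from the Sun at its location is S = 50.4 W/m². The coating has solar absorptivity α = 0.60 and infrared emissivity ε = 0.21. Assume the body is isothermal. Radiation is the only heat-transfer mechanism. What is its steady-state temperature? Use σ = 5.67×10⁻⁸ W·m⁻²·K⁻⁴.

T ≈ 159 K

At equilibrium, absorbed power = emitted power.
Absorbing cross-section = πr² = 1.956 m²; emitting surface = 4πr² = 7.823 m² (ratio 4).
αS·A_cross = εσ·A_surf·T⁴  ⇒  T⁴ = αS/(ε·4σ).
T⁴ = 0.600·50.4/(0.21·4·5.67×10⁻⁸) = 6.349×10⁸ K⁴.
T = (6.349×10⁸)^(1/4).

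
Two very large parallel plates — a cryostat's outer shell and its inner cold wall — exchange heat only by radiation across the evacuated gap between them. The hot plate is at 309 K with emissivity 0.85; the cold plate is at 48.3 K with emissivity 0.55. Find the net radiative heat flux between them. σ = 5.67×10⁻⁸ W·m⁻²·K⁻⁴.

q ≈ 259 W/m²

For two infinite grey parallel plates, q = σ(T₁⁴ − T₂⁴)/(1/ε₁ + 1/ε₂ − 1).
T₁⁴ − T₂⁴ = 9.117×10⁹ − 5.442×10⁶ = 9.111×10⁹ K⁴.
1/ε₁ + 1/ε₂ − 1 = 1.176 + 1.818 − 1 = 1.995.
q = 5.67×10⁻⁸ × 9.111×10⁹ / 1.995.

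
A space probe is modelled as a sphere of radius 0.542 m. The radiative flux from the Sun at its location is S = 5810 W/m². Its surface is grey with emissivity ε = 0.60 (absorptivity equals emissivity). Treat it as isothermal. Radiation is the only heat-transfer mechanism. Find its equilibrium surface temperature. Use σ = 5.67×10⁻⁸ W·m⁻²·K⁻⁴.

At equilibrium, absorbed power = emitted power.
Absorbing cross-section = πr² = 0.9229 m²; emitting surface = 4πr² = 3.692 m² (ratio 4).
εS·A_cross = εσ·A_surf·T⁴  ⇒  T⁴ = S/(4σ)   (ε cancels).
T⁴ = 5810/(4·5.67×10⁻⁸) = 2.562×10¹⁰ K⁴.
T = (2.562×10¹⁰)^(1/4).

T ≈ 400 K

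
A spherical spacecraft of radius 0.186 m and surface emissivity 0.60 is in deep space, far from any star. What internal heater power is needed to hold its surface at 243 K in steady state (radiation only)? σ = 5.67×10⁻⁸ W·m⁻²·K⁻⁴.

P ≈ 51.6 W

P = εσ·4πr²·T⁴.
4πr² = 0.4347 m²; T⁴ = 3.487×10⁹ K⁴.
P = 0.60·5.67×10⁻⁸·0.4347·3.487×10⁹.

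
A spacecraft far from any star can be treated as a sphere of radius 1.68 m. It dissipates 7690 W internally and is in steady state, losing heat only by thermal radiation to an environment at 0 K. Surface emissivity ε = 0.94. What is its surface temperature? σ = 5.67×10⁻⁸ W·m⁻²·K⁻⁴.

T ≈ 253 K

Steady state: internal power = radiated power, P = εσA T⁴.
Radiating area A = 4πr² = 35.47 m².
T⁴ = P/(εσA) = 7690/(0.94·5.67×10⁻⁸·35.47) = 4.068×10⁹ K⁴.
T = (4.068×10⁹)^(1/4).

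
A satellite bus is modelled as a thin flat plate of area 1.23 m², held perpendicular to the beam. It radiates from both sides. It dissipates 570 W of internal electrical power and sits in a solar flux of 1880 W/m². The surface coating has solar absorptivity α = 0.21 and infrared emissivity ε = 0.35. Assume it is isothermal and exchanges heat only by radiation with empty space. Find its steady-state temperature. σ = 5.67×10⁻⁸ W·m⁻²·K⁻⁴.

T ≈ 383 K

At steady state, absorbed solar power + internal power = radiated power.
Absorbed: α·S·A_cross = 0.21·1880·1.230 = 485.6 W (cross-section A).
Total input = 485.6 + 570 = 1056 W.
Radiated: εσ·A_surf·T⁴ with A_surf = 2A = 2.460 m².
T⁴ = 1056/(0.35·5.67×10⁻⁸·2.460) = 2.162×10¹⁰ K⁴.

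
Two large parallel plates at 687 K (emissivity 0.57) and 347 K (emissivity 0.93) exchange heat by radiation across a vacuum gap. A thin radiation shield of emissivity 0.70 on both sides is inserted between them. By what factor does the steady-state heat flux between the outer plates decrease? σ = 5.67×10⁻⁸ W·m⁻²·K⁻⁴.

Without shield: q₀ = σΔ(T⁴)/(1/ε₁+1/ε₂−1) with denominator 1.830.
With shield the two gaps are in series; the resistances add: (1/ε₁+1/ε_s−1)+(1/ε_s+1/ε₂−1) = 2.183+1.504 = 3.687.
Heat-flux ratio q₀/q = 3.687/1.830.

factor ≈ 2.02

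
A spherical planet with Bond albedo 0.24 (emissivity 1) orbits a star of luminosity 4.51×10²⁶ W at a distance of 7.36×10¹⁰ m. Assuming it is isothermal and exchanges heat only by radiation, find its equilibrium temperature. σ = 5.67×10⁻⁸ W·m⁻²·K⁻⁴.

T ≈ 386 K

First find the stellar flux at distance d: S = L/(4πd²) = 4.51×10²⁶/(4π·(7.36×10¹⁰)²) = 6625 W/m².
For an isothermal sphere, absorbed (1−a)S·πr² = emitted σ·4πr²·T⁴, so T⁴ = (1−a)S/(4σ).
T⁴ = 0.760·6625/(4·5.67×10⁻⁸) = 2.220×10¹⁰ K⁴.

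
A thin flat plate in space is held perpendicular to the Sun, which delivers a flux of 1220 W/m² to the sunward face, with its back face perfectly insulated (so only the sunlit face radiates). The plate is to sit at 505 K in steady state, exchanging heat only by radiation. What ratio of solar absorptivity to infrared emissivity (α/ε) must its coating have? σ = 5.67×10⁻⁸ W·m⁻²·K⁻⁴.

α/ε ≈ 3.02

Balance: αS·A = εσ·1A·T⁴ ⇒ α/ε = σT⁴/S.
α/ε = 5.67×10⁻⁸·(505)⁴/1220 = 5.67×10⁻⁸·6.504×10¹⁰/1220.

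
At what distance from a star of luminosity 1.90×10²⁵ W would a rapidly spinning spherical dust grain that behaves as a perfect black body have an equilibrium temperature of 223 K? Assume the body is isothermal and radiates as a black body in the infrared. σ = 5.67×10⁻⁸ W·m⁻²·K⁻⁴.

d ≈ 5.19×10¹⁰ m

For an isothermal black-emitting sphere, (1−a)S·πr² = σ·4πr²·T⁴ ⇒ S = 4σT⁴/(1−a).
S = 4·5.67×10⁻⁸·(223)⁴/1.00 = 560.9 W/m².
Flux falls as S = L/(4πd²), so d = √(L/(4πS)) = √(1.90×10²⁵/(4π·560.9)).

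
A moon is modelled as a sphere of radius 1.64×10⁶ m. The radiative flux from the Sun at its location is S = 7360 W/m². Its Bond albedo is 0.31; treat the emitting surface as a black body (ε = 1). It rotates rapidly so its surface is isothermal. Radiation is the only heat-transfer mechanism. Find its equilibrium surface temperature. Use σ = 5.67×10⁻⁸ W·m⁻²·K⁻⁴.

At equilibrium, absorbed power = emitted power.
Absorbing cross-section = πr² = 8.450×10¹² m²; emitting surface = 4πr² = 3.380×10¹³ m² (ratio 4).
(1−a)S·A_cross = εσ·A_surf·T⁴  ⇒  T⁴ = (1−a)S/(4σ).
T⁴ = 0.690·7360/(4·5.67×10⁻⁸) = 2.239×10¹⁰ K⁴.
T = (2.239×10¹⁰)^(1/4).

T ≈ 387 K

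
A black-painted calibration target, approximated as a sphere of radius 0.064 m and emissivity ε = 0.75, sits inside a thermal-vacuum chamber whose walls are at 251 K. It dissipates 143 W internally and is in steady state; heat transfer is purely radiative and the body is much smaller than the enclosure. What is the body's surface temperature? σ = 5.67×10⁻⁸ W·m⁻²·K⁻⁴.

T ≈ 513 K

For a small grey body in a large enclosure, net radiated power = εσA(T⁴ − T_w⁴).
Steady state: P = εσA(T⁴ − T_w⁴) with A = 4πr² = 0.05147 m².
T⁴ = P/(εσA) + T_w⁴ = 143/(0.75·5.67×10⁻⁸·0.05147) + (251)⁴
    = 6.533×10¹⁰ + 3.969×10⁹ = 6.930×10¹⁰ K⁴.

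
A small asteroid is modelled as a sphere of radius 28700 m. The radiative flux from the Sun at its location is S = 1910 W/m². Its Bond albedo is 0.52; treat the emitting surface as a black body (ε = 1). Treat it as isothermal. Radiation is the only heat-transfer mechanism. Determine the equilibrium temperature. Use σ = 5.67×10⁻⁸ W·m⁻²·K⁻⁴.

At equilibrium, absorbed power = emitted power.
Absorbing cross-section = πr² = 2.588×10⁹ m²; emitting surface = 4πr² = 1.035×10¹⁰ m² (ratio 4).
(1−a)S·A_cross = εσ·A_surf·T⁴  ⇒  T⁴ = (1−a)S/(4σ).
T⁴ = 0.480·1910/(4·5.67×10⁻⁸) = 4.042×10⁹ K⁴.
T = (4.042×10⁹)^(1/4).

T ≈ 252 K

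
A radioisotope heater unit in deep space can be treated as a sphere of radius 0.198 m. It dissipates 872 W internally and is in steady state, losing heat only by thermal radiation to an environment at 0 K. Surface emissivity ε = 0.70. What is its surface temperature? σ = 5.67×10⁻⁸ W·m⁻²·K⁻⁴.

T ≈ 460 K

Steady state: internal power = radiated power, P = εσA T⁴.
Radiating area A = 4πr² = 0.4927 m².
T⁴ = P/(εσA) = 872/(0.70·5.67×10⁻⁸·0.4927) = 4.460×10¹⁰ K⁴.
T = (4.460×10¹⁰)^(1/4).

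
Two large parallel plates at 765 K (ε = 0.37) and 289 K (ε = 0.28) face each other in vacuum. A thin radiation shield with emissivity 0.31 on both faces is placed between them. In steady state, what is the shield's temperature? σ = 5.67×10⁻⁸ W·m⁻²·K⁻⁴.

In steady state the net flux on the hot side equals that on the cold side.
σ(T₁⁴−T_s⁴)/D₁ = σ(T_s⁴−T₂⁴)/D₂, with D₁ = 1/ε₁+1/ε_s−1 = 4.929, D₂ = 1/ε_s+1/ε₂−1 = 5.797.
Solve for T_s⁴: T_s⁴ = (D₂·T₁⁴ + D₁·T₂⁴)/(D₁+D₂) = 1.883×10¹¹ K⁴.

T_s ≈ 659 K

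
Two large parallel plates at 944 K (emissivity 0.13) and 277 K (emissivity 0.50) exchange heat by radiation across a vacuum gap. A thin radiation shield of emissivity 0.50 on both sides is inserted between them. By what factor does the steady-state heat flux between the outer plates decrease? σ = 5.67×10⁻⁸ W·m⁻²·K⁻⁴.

Without shield: q₀ = σΔ(T⁴)/(1/ε₁+1/ε₂−1) with denominator 8.692.
With shield the two gaps are in series; the resistances add: (1/ε₁+1/ε_s−1)+(1/ε_s+1/ε₂−1) = 8.692+3.000 = 11.69.
Heat-flux ratio q₀/q = 11.69/8.692.

factor ≈ 1.35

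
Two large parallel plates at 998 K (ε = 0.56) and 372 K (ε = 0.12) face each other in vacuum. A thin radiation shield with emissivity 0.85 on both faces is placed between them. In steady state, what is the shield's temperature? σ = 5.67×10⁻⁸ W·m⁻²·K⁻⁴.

T_s ≈ 949 K

In steady state the net flux on the hot side equals that on the cold side.
σ(T₁⁴−T_s⁴)/D₁ = σ(T_s⁴−T₂⁴)/D₂, with D₁ = 1/ε₁+1/ε_s−1 = 1.962, D₂ = 1/ε_s+1/ε₂−1 = 8.510.
Solve for T_s⁴: T_s⁴ = (D₂·T₁⁴ + D₁·T₂⁴)/(D₁+D₂) = 8.097×10¹¹ K⁴.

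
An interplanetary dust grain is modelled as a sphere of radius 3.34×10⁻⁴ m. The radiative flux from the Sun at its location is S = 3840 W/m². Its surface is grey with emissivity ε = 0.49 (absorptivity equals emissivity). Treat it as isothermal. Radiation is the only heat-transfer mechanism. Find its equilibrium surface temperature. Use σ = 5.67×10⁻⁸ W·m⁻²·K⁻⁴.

At equilibrium, absorbed power = emitted power.
Absorbing cross-section = πr² = 3.505×10⁻⁷ m²; emitting surface = 4πr² = 1.402×10⁻⁶ m² (ratio 4).
εS·A_cross = εσ·A_surf·T⁴  ⇒  T⁴ = S/(4σ)   (ε cancels).
T⁴ = 3840/(4·5.67×10⁻⁸) = 1.693×10¹⁰ K⁴.
T = (1.693×10¹⁰)^(1/4).

T ≈ 361 K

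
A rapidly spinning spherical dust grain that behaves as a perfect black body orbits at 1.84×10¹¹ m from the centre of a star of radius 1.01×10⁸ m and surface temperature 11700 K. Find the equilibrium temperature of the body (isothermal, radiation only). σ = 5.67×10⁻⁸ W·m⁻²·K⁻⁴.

T ≈ 194 K

The star's surface emits σT_*⁴; at distance d the flux is S = σT_*⁴(R_*/d)².
S = 5.67×10⁻⁸·(11700)⁴·(1.01×10⁸/1.84×10¹¹)² = 320.1 W/m².
For an isothermal sphere T⁴ = (1−a)S/(4σ) = 1.412×10⁹ K⁴.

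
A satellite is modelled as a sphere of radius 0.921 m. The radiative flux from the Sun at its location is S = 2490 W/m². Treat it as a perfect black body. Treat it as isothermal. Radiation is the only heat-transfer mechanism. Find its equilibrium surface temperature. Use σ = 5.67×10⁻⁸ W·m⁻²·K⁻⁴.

At equilibrium, absorbed power = emitted power.
Absorbing cross-section = πr² = 2.665 m²; emitting surface = 4πr² = 10.66 m² (ratio 4).
S·A_cross = εσ·A_surf·T⁴  ⇒  T⁴ = S/(4σ).
T⁴ = 1.00·2490/(4·5.67×10⁻⁸) = 1.098×10¹⁰ K⁴.
T = (1.098×10¹⁰)^(1/4).

T ≈ 324 K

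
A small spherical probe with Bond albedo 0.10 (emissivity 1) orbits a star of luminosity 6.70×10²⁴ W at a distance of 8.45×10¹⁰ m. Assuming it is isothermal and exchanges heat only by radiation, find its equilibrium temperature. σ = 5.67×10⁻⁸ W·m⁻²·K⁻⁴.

T ≈ 131 K

First find the stellar flux at distance d: S = L/(4πd²) = 6.70×10²⁴/(4π·(8.45×10¹⁰)²) = 74.67 W/m².
For an isothermal sphere, absorbed (1−a)S·πr² = emitted σ·4πr²·T⁴, so T⁴ = (1−a)S/(4σ).
T⁴ = 0.900·74.67/(4·5.67×10⁻⁸) = 2.963×10⁸ K⁴.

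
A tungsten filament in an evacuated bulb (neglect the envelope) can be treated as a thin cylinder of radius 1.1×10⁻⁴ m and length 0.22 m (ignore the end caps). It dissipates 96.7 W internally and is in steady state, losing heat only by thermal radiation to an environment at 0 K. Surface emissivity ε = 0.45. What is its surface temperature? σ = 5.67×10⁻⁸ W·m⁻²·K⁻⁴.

T ≈ 2230 K

Steady state: internal power = radiated power, P = εσA T⁴.
Radiating area A = 2πrL = 1.521×10⁻⁴ m².
T⁴ = P/(εσA) = 96.7/(0.45·5.67×10⁻⁸·1.521×10⁻⁴) = 2.493×10¹³ K⁴.
T = (2.493×10¹³)^(1/4).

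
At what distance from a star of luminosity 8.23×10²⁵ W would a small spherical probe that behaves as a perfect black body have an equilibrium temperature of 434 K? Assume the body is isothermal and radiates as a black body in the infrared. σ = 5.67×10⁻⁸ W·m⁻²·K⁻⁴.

d ≈ 2.85×10¹⁰ m

For an isothermal black-emitting sphere, (1−a)S·πr² = σ·4πr²·T⁴ ⇒ S = 4σT⁴/(1−a).
S = 4·5.67×10⁻⁸·(434)⁴/1.00 = 8046 W/m².
Flux falls as S = L/(4πd²), so d = √(L/(4πS)) = √(8.23×10²⁵/(4π·8046)).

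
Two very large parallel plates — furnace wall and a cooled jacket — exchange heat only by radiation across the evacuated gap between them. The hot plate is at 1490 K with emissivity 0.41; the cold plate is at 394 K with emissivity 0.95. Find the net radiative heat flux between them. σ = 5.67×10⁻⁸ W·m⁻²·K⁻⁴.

q ≈ 1.12×10⁵ W/m²

For two infinite grey parallel plates, q = σ(T₁⁴ − T₂⁴)/(1/ε₁ + 1/ε₂ − 1).
T₁⁴ − T₂⁴ = 4.929×10¹² − 2.410×10¹⁰ = 4.905×10¹² K⁴.
1/ε₁ + 1/ε₂ − 1 = 2.439 + 1.053 − 1 = 2.492.
q = 5.67×10⁻⁸ × 4.905×10¹² / 2.492.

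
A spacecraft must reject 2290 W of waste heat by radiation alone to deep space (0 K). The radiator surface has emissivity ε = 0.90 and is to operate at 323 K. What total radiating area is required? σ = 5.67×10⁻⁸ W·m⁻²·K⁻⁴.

P = εσA T⁴ ⇒ A = P/(εσT⁴).
T⁴ = 1.088×10¹⁰ K⁴.
A = 2290/(0.90 × 5.67×10⁻⁸ × 1.088×10¹⁰).

A ≈ 4.12 m²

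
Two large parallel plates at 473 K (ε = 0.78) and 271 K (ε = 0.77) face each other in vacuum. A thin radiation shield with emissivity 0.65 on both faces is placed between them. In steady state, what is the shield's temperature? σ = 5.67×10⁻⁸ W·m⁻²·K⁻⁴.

In steady state the net flux on the hot side equals that on the cold side.
σ(T₁⁴−T_s⁴)/D₁ = σ(T_s⁴−T₂⁴)/D₂, with D₁ = 1/ε₁+1/ε_s−1 = 1.821, D₂ = 1/ε_s+1/ε₂−1 = 1.837.
Solve for T_s⁴: T_s⁴ = (D₂·T₁⁴ + D₁·T₂⁴)/(D₁+D₂) = 2.783×10¹⁰ K⁴.

T_s ≈ 408 K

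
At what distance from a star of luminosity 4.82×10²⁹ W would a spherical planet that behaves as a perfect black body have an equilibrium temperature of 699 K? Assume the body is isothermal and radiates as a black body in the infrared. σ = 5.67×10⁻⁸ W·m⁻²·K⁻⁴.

d ≈ 8.42×10¹¹ m

For an isothermal black-emitting sphere, (1−a)S·πr² = σ·4πr²·T⁴ ⇒ S = 4σT⁴/(1−a).
S = 4·5.67×10⁻⁸·(699)⁴/1.00 = 54140 W/m².
Flux falls as S = L/(4πd²), so d = √(L/(4πS)) = √(4.82×10²⁹/(4π·54140)).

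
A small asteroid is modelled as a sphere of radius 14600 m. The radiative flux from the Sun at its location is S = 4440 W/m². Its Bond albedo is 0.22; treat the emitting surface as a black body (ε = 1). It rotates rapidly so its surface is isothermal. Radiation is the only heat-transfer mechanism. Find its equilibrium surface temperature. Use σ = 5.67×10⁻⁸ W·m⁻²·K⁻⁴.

T ≈ 352 K

At equilibrium, absorbed power = emitted power.
Absorbing cross-section = πr² = 6.697×10⁸ m²; emitting surface = 4πr² = 2.679×10⁹ m² (ratio 4).
(1−a)S·A_cross = εσ·A_surf·T⁴  ⇒  T⁴ = (1−a)S/(4σ).
T⁴ = 0.780·4440/(4·5.67×10⁻⁸) = 1.527×10¹⁰ K⁴.
T = (1.527×10¹⁰)^(1/4).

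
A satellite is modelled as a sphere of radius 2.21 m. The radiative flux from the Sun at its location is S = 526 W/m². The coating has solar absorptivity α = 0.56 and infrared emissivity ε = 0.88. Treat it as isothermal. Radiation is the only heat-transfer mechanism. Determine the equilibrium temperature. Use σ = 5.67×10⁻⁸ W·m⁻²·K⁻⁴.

T ≈ 196 K

At equilibrium, absorbed power = emitted power.
Absorbing cross-section = πr² = 15.34 m²; emitting surface = 4πr² = 61.38 m² (ratio 4).
αS·A_cross = εσ·A_surf·T⁴  ⇒  T⁴ = αS/(ε·4σ).
T⁴ = 0.560·526/(0.88·4·5.67×10⁻⁸) = 1.476×10⁹ K⁴.
T = (1.476×10⁹)^(1/4).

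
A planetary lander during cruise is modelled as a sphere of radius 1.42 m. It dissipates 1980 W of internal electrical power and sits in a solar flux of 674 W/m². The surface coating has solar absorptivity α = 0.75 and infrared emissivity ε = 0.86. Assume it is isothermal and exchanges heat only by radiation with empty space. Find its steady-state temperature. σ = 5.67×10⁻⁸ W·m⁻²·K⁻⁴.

At steady state, absorbed solar power + internal power = radiated power.
Absorbed: α·S·A_cross = 0.75·674·6.335 = 3202 W (cross-section πr²).
Total input = 3202 + 1980 = 5182 W.
Radiated: εσ·A_surf·T⁴ with A_surf = 4πr² = 25.34 m².
T⁴ = 5182/(0.86·5.67×10⁻⁸·25.34) = 4.194×10⁹ K⁴.

T ≈ 254 K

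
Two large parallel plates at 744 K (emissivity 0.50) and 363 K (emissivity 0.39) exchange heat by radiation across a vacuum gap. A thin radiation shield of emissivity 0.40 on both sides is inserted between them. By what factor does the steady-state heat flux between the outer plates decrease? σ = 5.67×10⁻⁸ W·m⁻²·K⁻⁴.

factor ≈ 2.12

Without shield: q₀ = σΔ(T⁴)/(1/ε₁+1/ε₂−1) with denominator 3.564.
With shield the two gaps are in series; the resistances add: (1/ε₁+1/ε_s−1)+(1/ε_s+1/ε₂−1) = 3.500+4.064 = 7.564.
Heat-flux ratio q₀/q = 7.564/3.564.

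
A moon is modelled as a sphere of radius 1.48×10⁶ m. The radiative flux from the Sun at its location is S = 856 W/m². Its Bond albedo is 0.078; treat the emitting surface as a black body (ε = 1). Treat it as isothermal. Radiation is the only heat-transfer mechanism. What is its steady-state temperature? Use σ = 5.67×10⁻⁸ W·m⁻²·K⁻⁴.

At equilibrium, absorbed power = emitted power.
Absorbing cross-section = πr² = 6.881×10¹² m²; emitting surface = 4πr² = 2.753×10¹³ m² (ratio 4).
(1−a)S·A_cross = εσ·A_surf·T⁴  ⇒  T⁴ = (1−a)S/(4σ).
T⁴ = 0.922·856/(4·5.67×10⁻⁸) = 3.480×10⁹ K⁴.
T = (3.480×10⁹)^(1/4).

T ≈ 243 K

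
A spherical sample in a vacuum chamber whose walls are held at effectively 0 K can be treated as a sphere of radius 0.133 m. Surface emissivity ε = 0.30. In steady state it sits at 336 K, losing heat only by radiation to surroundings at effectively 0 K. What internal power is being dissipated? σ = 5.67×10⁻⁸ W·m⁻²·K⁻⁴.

P ≈ 48.2 W

Steady state: P = εσA T⁴.
A = 4πr² = 0.2223 m²; T⁴ = (336)⁴ = 1.275×10¹⁰ K⁴.
P = 0.30 × 5.67×10⁻⁸ × 0.2223 × 1.275×10¹⁰.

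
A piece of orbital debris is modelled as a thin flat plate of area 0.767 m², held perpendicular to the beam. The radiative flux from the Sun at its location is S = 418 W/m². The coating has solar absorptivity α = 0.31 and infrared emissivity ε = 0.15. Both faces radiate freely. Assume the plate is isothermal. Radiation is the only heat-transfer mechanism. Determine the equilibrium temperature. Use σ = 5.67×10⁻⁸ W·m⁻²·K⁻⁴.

T ≈ 295 K

At equilibrium, absorbed power = emitted power.
Absorbing cross-section = A = 0.7670 m²; emitting surface = 2A = 1.534 m² (ratio 2).
αS·A_cross = εσ·A_surf·T⁴  ⇒  T⁴ = αS/(ε·2σ).
T⁴ = 0.310·418/(0.15·2·5.67×10⁻⁸) = 7.618×10⁹ K⁴.
T = (7.618×10⁹)^(1/4).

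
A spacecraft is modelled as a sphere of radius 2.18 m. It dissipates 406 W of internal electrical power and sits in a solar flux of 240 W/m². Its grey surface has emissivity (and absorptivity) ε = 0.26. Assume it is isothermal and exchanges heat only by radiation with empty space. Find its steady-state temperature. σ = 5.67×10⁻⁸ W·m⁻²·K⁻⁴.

At steady state, absorbed solar power + internal power = radiated power.
Absorbed: α·S·A_cross = 0.26·240·14.93 = 931.6 W (cross-section πr²).
Total input = 931.6 + 406 = 1338 W.
Radiated: εσ·A_surf·T⁴ with A_surf = 4πr² = 59.72 m².
T⁴ = 1338/(0.26·5.67×10⁻⁸·59.72) = 1.519×10⁹ K⁴.

T ≈ 197 K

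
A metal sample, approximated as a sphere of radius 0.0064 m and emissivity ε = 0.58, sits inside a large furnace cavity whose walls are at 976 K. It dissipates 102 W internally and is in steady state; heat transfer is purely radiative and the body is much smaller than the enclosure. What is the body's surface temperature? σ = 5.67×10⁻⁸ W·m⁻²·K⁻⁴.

T ≈ 1620 K

For a small grey body in a large enclosure, net radiated power = εσA(T⁴ − T_w⁴).
Steady state: P = εσA(T⁴ − T_w⁴) with A = 4πr² = 5.147×10⁻⁴ m².
T⁴ = P/(εσA) + T_w⁴ = 102/(0.58·5.67×10⁻⁸·5.147×10⁻⁴) + (976)⁴
    = 6.026×10¹² + 9.074×10¹¹ = 6.933×10¹² K⁴.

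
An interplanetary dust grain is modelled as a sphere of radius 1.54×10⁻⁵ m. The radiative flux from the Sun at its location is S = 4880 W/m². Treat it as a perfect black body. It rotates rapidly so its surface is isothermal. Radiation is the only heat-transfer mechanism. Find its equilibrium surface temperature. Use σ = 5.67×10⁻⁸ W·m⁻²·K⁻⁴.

At equilibrium, absorbed power = emitted power.
Absorbing cross-section = πr² = 7.451×10⁻¹⁰ m²; emitting surface = 4πr² = 2.980×10⁻⁹ m² (ratio 4).
S·A_cross = εσ·A_surf·T⁴  ⇒  T⁴ = S/(4σ).
T⁴ = 1.00·4880/(4·5.67×10⁻⁸) = 2.152×10¹⁰ K⁴.
T = (2.152×10¹⁰)^(1/4).

T ≈ 383 K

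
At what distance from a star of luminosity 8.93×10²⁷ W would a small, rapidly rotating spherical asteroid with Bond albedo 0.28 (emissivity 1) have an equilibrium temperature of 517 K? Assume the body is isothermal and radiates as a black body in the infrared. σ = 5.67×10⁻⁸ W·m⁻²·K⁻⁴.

For an isothermal black-emitting sphere, (1−a)S·πr² = σ·4πr²·T⁴ ⇒ S = 4σT⁴/(1−a).
S = 4·5.67×10⁻⁸·(517)⁴/0.720 = 22500 W/m².
Flux falls as S = L/(4πd²), so d = √(L/(4πS)) = √(8.93×10²⁷/(4π·22500)).

d ≈ 1.78×10¹¹ m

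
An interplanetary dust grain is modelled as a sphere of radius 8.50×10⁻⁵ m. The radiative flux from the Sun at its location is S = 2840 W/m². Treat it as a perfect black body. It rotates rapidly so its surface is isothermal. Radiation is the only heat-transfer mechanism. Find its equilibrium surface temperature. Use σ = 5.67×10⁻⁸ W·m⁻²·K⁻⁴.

At equilibrium, absorbed power = emitted power.
Absorbing cross-section = πr² = 2.270×10⁻⁸ m²; emitting surface = 4πr² = 9.079×10⁻⁸ m² (ratio 4).
S·A_cross = εσ·A_surf·T⁴  ⇒  T⁴ = S/(4σ).
T⁴ = 1.00·2840/(4·5.67×10⁻⁸) = 1.252×10¹⁰ K⁴.
T = (1.252×10¹⁰)^(1/4).

T ≈ 335 K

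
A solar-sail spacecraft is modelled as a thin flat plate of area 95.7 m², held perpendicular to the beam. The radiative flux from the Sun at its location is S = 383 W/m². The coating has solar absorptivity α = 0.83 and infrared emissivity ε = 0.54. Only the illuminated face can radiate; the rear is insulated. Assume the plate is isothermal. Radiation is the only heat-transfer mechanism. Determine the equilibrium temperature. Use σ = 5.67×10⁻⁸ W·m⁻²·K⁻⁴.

At equilibrium, absorbed power = emitted power.
Absorbing cross-section = A = 95.70 m²; emitting surface = A = 95.70 m² (ratio 1).
αS·A_cross = εσ·A_surf·T⁴  ⇒  T⁴ = αS/(ε·1σ).
T⁴ = 0.830·383/(0.54·1·5.67×10⁻⁸) = 1.038×10¹⁰ K⁴.
T = (1.038×10¹⁰)^(1/4).

T ≈ 319 K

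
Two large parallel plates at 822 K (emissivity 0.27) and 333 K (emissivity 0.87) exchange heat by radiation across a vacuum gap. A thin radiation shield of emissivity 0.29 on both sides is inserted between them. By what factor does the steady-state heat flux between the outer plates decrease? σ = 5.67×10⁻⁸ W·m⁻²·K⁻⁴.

factor ≈ 2.53

Without shield: q₀ = σΔ(T⁴)/(1/ε₁+1/ε₂−1) with denominator 3.853.
With shield the two gaps are in series; the resistances add: (1/ε₁+1/ε_s−1)+(1/ε_s+1/ε₂−1) = 6.152+3.598 = 9.750.
Heat-flux ratio q₀/q = 9.750/3.853.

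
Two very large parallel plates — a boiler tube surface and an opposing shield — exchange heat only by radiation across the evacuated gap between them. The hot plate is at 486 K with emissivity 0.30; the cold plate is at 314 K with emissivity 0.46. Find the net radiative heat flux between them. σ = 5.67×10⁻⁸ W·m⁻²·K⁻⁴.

For two infinite grey parallel plates, q = σ(T₁⁴ − T₂⁴)/(1/ε₁ + 1/ε₂ − 1).
T₁⁴ − T₂⁴ = 5.579×10¹⁰ − 9.721×10⁹ = 4.607×10¹⁰ K⁴.
1/ε₁ + 1/ε₂ − 1 = 3.333 + 2.174 − 1 = 4.507.
q = 5.67×10⁻⁸ × 4.607×10¹⁰ / 4.507.

q ≈ 580 W/m²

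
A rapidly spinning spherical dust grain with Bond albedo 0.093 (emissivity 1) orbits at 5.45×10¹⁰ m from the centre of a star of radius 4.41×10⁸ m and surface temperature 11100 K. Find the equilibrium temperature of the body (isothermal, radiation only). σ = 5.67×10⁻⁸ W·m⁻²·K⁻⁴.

T ≈ 689 K

The star's surface emits σT_*⁴; at distance d the flux is S = σT_*⁴(R_*/d)².
S = 5.67×10⁻⁸·(11100)⁴·(4.41×10⁸/5.45×10¹⁰)² = 56360 W/m².
For an isothermal sphere T⁴ = (1−a)S/(4σ) = 2.254×10¹¹ K⁴.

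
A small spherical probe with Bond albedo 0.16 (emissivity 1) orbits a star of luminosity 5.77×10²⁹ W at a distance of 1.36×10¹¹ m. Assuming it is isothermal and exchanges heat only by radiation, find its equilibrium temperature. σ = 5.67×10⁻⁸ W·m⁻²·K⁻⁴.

T ≈ 1740 K

First find the stellar flux at distance d: S = L/(4πd²) = 5.77×10²⁹/(4π·(1.36×10¹¹)²) = 2.482×10⁶ W/m².
For an isothermal sphere, absorbed (1−a)S·πr² = emitted σ·4πr²·T⁴, so T⁴ = (1−a)S/(4σ).
T⁴ = 0.840·2.482×10⁶/(4·5.67×10⁻⁸) = 9.194×10¹² K⁴.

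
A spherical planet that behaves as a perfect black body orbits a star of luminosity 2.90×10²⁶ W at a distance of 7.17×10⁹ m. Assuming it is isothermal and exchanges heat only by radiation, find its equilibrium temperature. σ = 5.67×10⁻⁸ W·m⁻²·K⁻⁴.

First find the stellar flux at distance d: S = L/(4πd²) = 2.90×10²⁶/(4π·(7.17×10⁹)²) = 4.489×10⁵ W/m².
For an isothermal sphere, absorbed (1−a)S·πr² = emitted σ·4πr²·T⁴, so T⁴ = (1−a)S/(4σ).
T⁴ = 1.00·4.489×10⁵/(4·5.67×10⁻⁸) = 1.979×10¹² K⁴.

T ≈ 1190 K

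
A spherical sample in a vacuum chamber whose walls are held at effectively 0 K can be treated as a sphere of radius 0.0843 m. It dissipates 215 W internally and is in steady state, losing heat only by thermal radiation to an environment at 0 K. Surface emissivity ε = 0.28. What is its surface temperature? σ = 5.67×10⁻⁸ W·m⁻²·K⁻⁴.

T ≈ 624 K

Steady state: internal power = radiated power, P = εσA T⁴.
Radiating area A = 4πr² = 0.08930 m².
T⁴ = P/(εσA) = 215/(0.28·5.67×10⁻⁸·0.08930) = 1.516×10¹¹ K⁴.
T = (1.516×10¹¹)^(1/4).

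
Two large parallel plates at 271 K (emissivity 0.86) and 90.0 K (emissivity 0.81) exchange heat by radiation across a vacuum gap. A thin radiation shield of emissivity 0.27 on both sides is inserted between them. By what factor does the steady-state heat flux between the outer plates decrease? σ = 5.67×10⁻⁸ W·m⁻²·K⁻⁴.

factor ≈ 5.59

Without shield: q₀ = σΔ(T⁴)/(1/ε₁+1/ε₂−1) with denominator 1.397.
With shield the two gaps are in series; the resistances add: (1/ε₁+1/ε_s−1)+(1/ε_s+1/ε₂−1) = 3.866+3.938 = 7.805.
Heat-flux ratio q₀/q = 7.805/1.397.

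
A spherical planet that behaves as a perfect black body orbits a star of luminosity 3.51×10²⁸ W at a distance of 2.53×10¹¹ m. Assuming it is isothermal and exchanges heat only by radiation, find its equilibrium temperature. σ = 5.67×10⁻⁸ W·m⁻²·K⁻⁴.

First find the stellar flux at distance d: S = L/(4πd²) = 3.51×10²⁸/(4π·(2.53×10¹¹)²) = 43640 W/m².
For an isothermal sphere, absorbed (1−a)S·πr² = emitted σ·4πr²·T⁴, so T⁴ = (1−a)S/(4σ).
T⁴ = 1.00·43640/(4·5.67×10⁻⁸) = 1.924×10¹¹ K⁴.

T ≈ 662 K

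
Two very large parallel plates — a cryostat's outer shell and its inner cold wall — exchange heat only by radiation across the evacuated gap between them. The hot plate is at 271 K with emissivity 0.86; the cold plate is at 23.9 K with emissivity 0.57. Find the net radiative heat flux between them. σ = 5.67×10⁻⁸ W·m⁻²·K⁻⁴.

q ≈ 160 W/m²

For two infinite grey parallel plates, q = σ(T₁⁴ − T₂⁴)/(1/ε₁ + 1/ε₂ − 1).
T₁⁴ − T₂⁴ = 5.394×10⁹ − 3.263×10⁵ = 5.393×10⁹ K⁴.
1/ε₁ + 1/ε₂ − 1 = 1.163 + 1.754 − 1 = 1.917.
q = 5.67×10⁻⁸ × 5.393×10⁹ / 1.917.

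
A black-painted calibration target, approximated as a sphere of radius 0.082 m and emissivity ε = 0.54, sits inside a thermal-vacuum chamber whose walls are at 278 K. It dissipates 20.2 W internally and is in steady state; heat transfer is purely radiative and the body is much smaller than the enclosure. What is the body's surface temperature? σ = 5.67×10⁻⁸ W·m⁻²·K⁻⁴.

For a small grey body in a large enclosure, net radiated power = εσA(T⁴ − T_w⁴).
Steady state: P = εσA(T⁴ − T_w⁴) with A = 4πr² = 0.08450 m².
T⁴ = P/(εσA) + T_w⁴ = 20.2/(0.54·5.67×10⁻⁸·0.08450) + (278)⁴
    = 7.808×10⁹ + 5.973×10⁹ = 1.378×10¹⁰ K⁴.

T ≈ 343 K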